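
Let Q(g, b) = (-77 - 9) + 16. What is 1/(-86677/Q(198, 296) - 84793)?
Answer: -70/5848833 ≈ -1.1968e-5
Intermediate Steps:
Q(g, b) = -70 (Q(g, b) = -86 + 16 = -70)
1/(-86677/Q(198, 296) - 84793) = 1/(-86677/(-70) - 84793) = 1/(-86677*(-1/70) - 84793) = 1/(86677/70 - 84793) = 1/(-5848833/70) = -70/5848833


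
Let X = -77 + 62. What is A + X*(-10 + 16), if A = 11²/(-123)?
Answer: -11191/123 ≈ -90.984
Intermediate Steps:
X = -15
A = -121/123 (A = 121*(-1/123) = -121/123 ≈ -0.98374)
A + X*(-10 + 16) = -121/123 - 15*(-10 + 16) = -121/123 - 15*6 = -121/123 - 90 = -11191/123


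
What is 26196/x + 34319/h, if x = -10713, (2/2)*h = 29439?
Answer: -134508199/105126669 ≈ -1.2795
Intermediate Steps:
h = 29439
26196/x + 34319/h = 26196/(-10713) + 34319/29439 = 26196*(-1/10713) + 34319*(1/29439) = -8732/3571 + 34319/29439 = -134508199/105126669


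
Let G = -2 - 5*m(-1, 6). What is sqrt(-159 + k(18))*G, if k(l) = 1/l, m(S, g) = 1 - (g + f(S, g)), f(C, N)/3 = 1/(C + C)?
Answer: 31*I*sqrt(5722)/12 ≈ 195.41*I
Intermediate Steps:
f(C, N) = 3/(2*C) (f(C, N) = 3/(C + C) = 3/((2*C)) = 3*(1/(2*C)) = 3/(2*C))
m(S, g) = 1 - g - 3/(2*S) (m(S, g) = 1 - (g + 3/(2*S)) = 1 + (-g - 3/(2*S)) = 1 - g - 3/(2*S))
G = 31/2 (G = -2 - 5*(1 - 1*6 - 3/2/(-1)) = -2 - 5*(1 - 6 - 3/2*(-1)) = -2 - 5*(1 - 6 + 3/2) = -2 - 5*(-7/2) = -2 + 35/2 = 31/2 ≈ 15.500)
sqrt(-159 + k(18))*G = sqrt(-159 + 1/18)*(31/2) = sqrt(-2861/18)*(31/2) = (I*sqrt(5722)/6)*(31/2) = 31*I*sqrt(5722)/12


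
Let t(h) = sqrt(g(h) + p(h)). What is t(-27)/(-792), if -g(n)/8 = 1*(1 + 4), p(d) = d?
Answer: -I*sqrt(67)/792 ≈ -0.010335*I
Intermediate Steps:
g(n) = -40 (g(n) = -8*(1 + 4) = -8*5 = -40)
t(h) = sqrt(-40 + h)
t(-27)/(-792) = sqrt(-40 - 27)/(-792) = sqrt(-67)*(-1/792) = (I*sqrt(67))*(-1/792) = -I*sqrt(67)/792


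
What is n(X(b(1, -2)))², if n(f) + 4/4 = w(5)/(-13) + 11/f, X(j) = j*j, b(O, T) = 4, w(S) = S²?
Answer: 216225/43264 ≈ 4.9978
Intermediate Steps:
X(j) = j²
n(f) = -38/13 + 11/f (n(f) = -1 + (5²/(-13) + 11/f) = -1 + (25*(-1/13) + 11/f) = -1 + (-25/13 + 11/f) = -38/13 + 11/f)
n(X(b(1, -2)))² = (-38/13 + 11/(4²))² = (-38/13 + 11/16)² = (-465/208)² = 216225/43264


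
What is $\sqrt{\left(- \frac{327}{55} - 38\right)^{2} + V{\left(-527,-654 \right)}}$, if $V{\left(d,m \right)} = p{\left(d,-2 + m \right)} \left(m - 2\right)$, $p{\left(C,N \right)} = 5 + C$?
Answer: $\frac{\sqrt{1041698689}}{55} \approx 586.82$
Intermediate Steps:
$V{\left(d,m \right)} = \left(-2 + m\right) \left(5 + d\right)$ ($V{\left(d,m \right)} = \left(5 + d\right) \left(m - 2\right) = \left(5 + d\right) \left(-2 + m\right) = \left(-2 + m\right) \left(5 + d\right)$)
$\sqrt{\left(- \frac{327}{55} - 38\right)^{2} + V{\left(-527,-654 \right)}} = \sqrt{\left(- \frac{327}{55} - 38\right)^{2} + \left(-2 - 654\right) \left(5 - 527\right)} = \sqrt{\left(\left(-327\right) \frac{1}{55} - 38\right)^{2} - -342432} = \sqrt{\left(- \frac{327}{55} - 38\right)^{2} + 342432} = \sqrt{\left(- \frac{2417}{55}\right)^{2} + 342432} = \sqrt{\frac{5841889}{3025} + 342432} = \sqrt{\frac{1041698689}{3025}} = \frac{\sqrt{1041698689}}{55}$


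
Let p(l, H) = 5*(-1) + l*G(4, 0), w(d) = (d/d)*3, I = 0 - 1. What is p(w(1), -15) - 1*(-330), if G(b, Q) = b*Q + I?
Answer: 322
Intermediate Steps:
I = -1
G(b, Q) = -1 + Q*b (G(b, Q) = b*Q - 1 = Q*b - 1 = -1 + Q*b)
w(d) = 3 (w(d) = 1*3 = 3)
p(l, H) = -5 - l (p(l, H) = 5*(-1) + l*(-1 + 0*4) = -5 + l*(-1 + 0) = -5 + l*(-1) = -5 - l)
p(w(1), -15) - 1*(-330) = (-5 - 1*3) - 1*(-330) = (-5 - 3) + 330 = -8 + 330 = 322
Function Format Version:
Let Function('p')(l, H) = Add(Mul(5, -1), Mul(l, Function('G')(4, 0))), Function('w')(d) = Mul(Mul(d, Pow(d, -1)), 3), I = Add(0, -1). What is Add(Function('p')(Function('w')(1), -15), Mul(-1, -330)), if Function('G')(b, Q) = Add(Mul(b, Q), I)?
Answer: 322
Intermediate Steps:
I = -1
Function('G')(b, Q) = Add(-1, Mul(Q, b)) (Function('G')(b, Q) = Add(Mul(b, Q), -1) = Add(Mul(Q, b), -1) = Add(-1, Mul(Q, b)))
Function('w')(d) = 3 (Function('w')(d) = Mul(1, 3) = 3)
Function('p')(l, H) = Add(-5, Mul(-1, l)) (Function('p')(l, H) = Add(Mul(5, -1), Mul(l, Add(-1, Mul(0, 4)))) = Add(-5, Mul(l, Add(-1, 0))) = Add(-5, Mul(l, -1)) = Add(-5, Mul(-1, l)))
Add(Function('p')(Function('w')(1), -15), Mul(-1, -330)) = Add(Add(-5, Mul(-1, 3)), Mul(-1, -330)) = Add(Add(-5, -3), 330) = Add(-8, 330) = 322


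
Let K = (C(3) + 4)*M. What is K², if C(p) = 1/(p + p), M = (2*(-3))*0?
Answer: 0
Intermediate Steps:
M = 0 (M = -6*0 = 0)
C(p) = 1/(2*p)
K = 0 (K = ((½)/3 + 4)*0 = ((½)*(⅓) + 4)*0 = (⅙ + 4)*0 = (25/6)*0 = 0)
K² = 0² = 0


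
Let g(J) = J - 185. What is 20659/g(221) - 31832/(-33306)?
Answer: 114869101/199836 ≈ 574.82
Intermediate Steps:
g(J) = -185 + J
20659/g(221) - 31832/(-33306) = 20659/(-185 + 221) - 31832/(-33306) = 20659/36 - 31832*(-1/33306) = 20659*(1/36) + 15916/16653 = 20659/36 + 15916/16653 = 114869101/199836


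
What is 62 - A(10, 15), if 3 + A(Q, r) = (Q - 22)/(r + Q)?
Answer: 1637/25 ≈ 65.480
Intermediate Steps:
A(Q, r) = -3 + (-22 + Q)/(Q + r) (A(Q, r) = -3 + (Q - 22)/(r + Q) = -3 + (-22 + Q)/(Q + r))
62 - A(10, 15) = 62 - (-22 - 3*15 - 2*10)/(10 + 15) = 62 - (-22 - 45 - 20)/25 = 62 - (-87)/25 = 62 - 1*(-87/25) = 62 + 87/25 = 1637/25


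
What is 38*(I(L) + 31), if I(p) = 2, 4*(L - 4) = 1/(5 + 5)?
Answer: 1254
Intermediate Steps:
L = 161/40 (L = 4 + 1/(4*(5 + 5)) = 4 + (1/4)/10 = 4 + (1/4)*(1/10) = 4 + 1/40 = 161/40 ≈ 4.0250)
38*(I(L) + 31) = 38*(2 + 31) = 38*33 = 1254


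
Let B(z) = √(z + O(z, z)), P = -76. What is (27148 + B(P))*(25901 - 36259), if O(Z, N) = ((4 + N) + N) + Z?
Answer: -281198984 - 103580*I*√3 ≈ -2.812e+8 - 1.7941e+5*I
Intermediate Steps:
O(Z, N) = 4 + Z + 2*N (O(Z, N) = (4 + 2*N) + Z = 4 + Z + 2*N)
B(z) = √(4 + 4*z) (B(z) = √(z + (4 + z + 2*z)) = √(z + (4 + 3*z)) = √(4 + 4*z))
(27148 + B(P))*(25901 - 36259) = (27148 + 2*√(1 - 76))*(25901 - 36259) = (27148 + 2*√(-75))*(-10358) = (27148 + 2*(5*I*√3))*(-10358) = (27148 + 10*I*√3)*(-10358) = -281198984 - 103580*I*√3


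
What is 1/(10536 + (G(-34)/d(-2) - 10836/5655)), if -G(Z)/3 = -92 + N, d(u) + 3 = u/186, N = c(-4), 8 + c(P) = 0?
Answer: 26390/275364897 ≈ 9.5836e-5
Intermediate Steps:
c(P) = -8 (c(P) = -8 + 0 = -8)
N = -8
d(u) = -3 + u/186
G(Z) = 300 (G(Z) = -3*(-92 - 8) = -3*(-100) = 300)
1/(10536 + (G(-34)/d(-2) - 10836/5655)) = 1/(10536 + (300/(-3 + (1/186)*(-2)) - 10836/5655)) = 1/(10536 + (300/(-3 - 1/93) - 10836*1/5655)) = 1/(10536 + (300/(-280/93) - 3612/1885)) = 1/(10536 + (300*(-93/280) - 3612/1885)) = 1/(10536 + (-1395/14 - 3612/1885)) = 1/(10536 - 2680143/26390) = 1/(275364897/26390) = 26390/275364897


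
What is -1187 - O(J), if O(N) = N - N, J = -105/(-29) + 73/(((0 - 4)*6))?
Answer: -1187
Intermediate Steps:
J = 403/696 (J = -105*(-1/29) + 73/((-4*6)) = 105/29 + 73/(-24) = 105/29 + 73*(-1/24) = 105/29 - 73/24 = 403/696 ≈ 0.57902)
O(N) = 0
-1187 - O(J) = -1187 - 1*0 = -1187 + 0 = -1187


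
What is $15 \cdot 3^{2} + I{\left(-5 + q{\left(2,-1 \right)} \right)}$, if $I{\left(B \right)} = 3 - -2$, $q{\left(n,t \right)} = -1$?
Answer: $140$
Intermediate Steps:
$I{\left(B \right)} = 5$ ($I{\left(B \right)} = 3 + 2 = 5$)
$15 \cdot 3^{2} + I{\left(-5 + q{\left(2,-1 \right)} \right)} = 15 \cdot 3^{2} + 5 = 15 \cdot 9 + 5 = 135 + 5 = 140$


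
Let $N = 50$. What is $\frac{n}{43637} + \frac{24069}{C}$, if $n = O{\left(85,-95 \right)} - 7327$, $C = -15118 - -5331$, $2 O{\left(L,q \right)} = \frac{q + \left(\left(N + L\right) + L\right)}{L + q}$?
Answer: $- \frac{4488277883}{1708301276} \approx -2.6273$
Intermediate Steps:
$O{\left(L,q \right)} = \frac{50 + q + 2 L}{2 \left(L + q\right)}$ ($O{\left(L,q \right)} = \frac{\left(q + \left(\left(50 + L\right) + L\right)\right) \frac{1}{L + q}}{2} = \frac{\left(q + \left(50 + 2 L\right)\right) \frac{1}{L + q}}{2} = \frac{\left(50 + q + 2 L\right) \frac{1}{L + q}}{2} = \frac{\frac{1}{L + q} \left(50 + q + 2 L\right)}{2} = \frac{50 + q + 2 L}{2 \left(L + q\right)}$)
$C = -9787$ ($C = -15118 + 5331 = -9787$)
$n = - \frac{29333}{4}$ ($n = \frac{25 + 85 + \frac{1}{2} \left(-95\right)}{85 - 95} - 7327 = \frac{25 + 85 - \frac{95}{2}}{-10} - 7327 = \left(- \frac{1}{10}\right) \frac{125}{2} - 7327 = - \frac{25}{4} - 7327 = - \frac{29333}{4} \approx -7333.3$)
$\frac{n}{43637} + \frac{24069}{C} = - \frac{29333}{4 \cdot 43637} + \frac{24069}{-9787} = \left(- \frac{29333}{4}\right) \frac{1}{43637} + 24069 \left(- \frac{1}{9787}\right) = - \frac{29333}{174548} - \frac{24069}{9787} = - \frac{4488277883}{1708301276}$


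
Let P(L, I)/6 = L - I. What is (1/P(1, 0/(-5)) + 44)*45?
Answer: 3975/2 ≈ 1987.5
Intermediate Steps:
P(L, I) = -6*I + 6*L (P(L, I) = 6*(L - I) = -6*I + 6*L)
(1/P(1, 0/(-5)) + 44)*45 = (1/(-0/(-5) + 6*1) + 44)*45 = (1/(-0*(-1)/5 + 6) + 44)*45 = (1/(-6*0 + 6) + 44)*45 = (1/(0 + 6) + 44)*45 = (1/6 + 44)*45 = (⅙ + 44)*45 = (265/6)*45 = 3975/2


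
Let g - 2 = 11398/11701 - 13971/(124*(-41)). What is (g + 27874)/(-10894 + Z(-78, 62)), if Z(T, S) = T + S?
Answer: -1658505676487/649012814440 ≈ -2.5554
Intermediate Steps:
Z(T, S) = S + T
g = 340397871/59487884 (g = 2 + (11398/11701 - 13971/(124*(-41))) = 2 + (11398*(1/11701) - 13971/(-5084)) = 2 + (11398/11701 - 13971*(-1/5084)) = 2 + (11398/11701 + 13971/5084) = 2 + 221422103/59487884 = 340397871/59487884 ≈ 5.7221)
(g + 27874)/(-10894 + Z(-78, 62)) = (340397871/59487884 + 27874)/(-10894 + (62 - 78)) = 1658505676487/(59487884*(-10894 - 16)) = (1658505676487/59487884)/(-10910) = (1658505676487/59487884)*(-1/10910) = -1658505676487/649012814440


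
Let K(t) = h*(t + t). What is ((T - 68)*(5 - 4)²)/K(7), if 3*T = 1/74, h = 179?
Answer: -15095/556332 ≈ -0.027133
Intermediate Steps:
T = 1/222 (T = (⅓)/74 = (⅓)*(1/74) = 1/222 ≈ 0.0045045)
K(t) = 358*t (K(t) = 179*(t + t) = 179*(2*t) = 358*t)
((T - 68)*(5 - 4)²)/K(7) = ((1/222 - 68)*(5 - 4)²)/((358*7)) = -15095/222*1²/2506 = -15095/222*1*(1/2506) = -15095/222*1/2506 = -15095/556332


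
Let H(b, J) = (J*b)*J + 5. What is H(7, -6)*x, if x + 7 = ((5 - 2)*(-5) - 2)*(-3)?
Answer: 11308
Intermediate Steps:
x = 44 (x = -7 + ((5 - 2)*(-5) - 2)*(-3) = -7 + (3*(-5) - 2)*(-3) = -7 + (-15 - 2)*(-3) = -7 - 17*(-3) = -7 + 51 = 44)
H(b, J) = 5 + b*J**2 (H(b, J) = b*J**2 + 5 = 5 + b*J**2)
H(7, -6)*x = (5 + 7*(-6)**2)*44 = (5 + 7*36)*44 = (5 + 252)*44 = 257*44 = 11308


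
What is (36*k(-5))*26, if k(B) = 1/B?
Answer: -936/5 ≈ -187.20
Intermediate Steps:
(36*k(-5))*26 = (36/(-5))*26 = (36*(-1/5))*26 = -36/5*26 = -936/5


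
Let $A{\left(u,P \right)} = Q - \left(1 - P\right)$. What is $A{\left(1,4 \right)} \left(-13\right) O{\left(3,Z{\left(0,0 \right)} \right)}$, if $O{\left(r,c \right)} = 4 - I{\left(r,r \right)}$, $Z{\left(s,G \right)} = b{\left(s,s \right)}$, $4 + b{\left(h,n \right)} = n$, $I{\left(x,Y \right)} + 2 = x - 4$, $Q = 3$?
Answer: $-546$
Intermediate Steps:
$I{\left(x,Y \right)} = -6 + x$ ($I{\left(x,Y \right)} = -2 + \left(x - 4\right) = -2 + \left(-4 + x\right) = -6 + x$)
$b{\left(h,n \right)} = -4 + n$
$Z{\left(s,G \right)} = -4 + s$
$O{\left(r,c \right)} = 10 - r$ ($O{\left(r,c \right)} = 4 - \left(-6 + r\right) = 10 - r$)
$A{\left(u,P \right)} = 2 + P$ ($A{\left(u,P \right)} = 3 - \left(1 - P\right) = 3 + \left(-1 + P\right) = 2 + P$)
$A{\left(1,4 \right)} \left(-13\right) O{\left(3,Z{\left(0,0 \right)} \right)} = \left(2 + 4\right) \left(-13\right) \left(10 - 3\right) = 6 \left(-13\right) \left(10 - 3\right) = \left(-78\right) 7 = -546$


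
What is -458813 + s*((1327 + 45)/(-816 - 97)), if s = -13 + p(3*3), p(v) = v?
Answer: -418890781/913 ≈ -4.5881e+5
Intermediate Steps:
s = -4 (s = -13 + 3*3 = -13 + 9 = -4)
-458813 + s*((1327 + 45)/(-816 - 97)) = -458813 - 4*(1327 + 45)/(-816 - 97) = -458813 - 5488/(-913) = -458813 - 5488*(-1)/913 = -458813 - 4*(-1372/913) = -458813 + 5488/913 = -418890781/913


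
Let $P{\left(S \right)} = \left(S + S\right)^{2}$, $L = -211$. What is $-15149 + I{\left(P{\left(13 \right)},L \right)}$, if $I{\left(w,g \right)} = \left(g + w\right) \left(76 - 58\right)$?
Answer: $-6779$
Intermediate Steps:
$P{\left(S \right)} = 4 S^{2}$ ($P{\left(S \right)} = \left(2 S\right)^{2} = 4 S^{2}$)
$I{\left(w,g \right)} = 18 g + 18 w$ ($I{\left(w,g \right)} = \left(g + w\right) 18 = 18 g + 18 w$)
$-15149 + I{\left(P{\left(13 \right)},L \right)} = -15149 + \left(18 \left(-211\right) + 18 \cdot 4 \cdot 13^{2}\right) = -15149 - \left(3798 - 18 \cdot 4 \cdot 169\right) = -15149 + \left(-3798 + 18 \cdot 676\right) = -15149 + \left(-3798 + 12168\right) = -15149 + 8370 = -6779$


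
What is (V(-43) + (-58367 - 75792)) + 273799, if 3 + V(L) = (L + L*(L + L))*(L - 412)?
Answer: -1523388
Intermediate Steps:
V(L) = -3 + (-412 + L)*(L + 2*L²) (V(L) = -3 + (L + L*(L + L))*(L - 412) = -3 + (L + L*(2*L))*(-412 + L) = -3 + (L + 2*L²)*(-412 + L) = -3 + (-412 + L)*(L + 2*L²))
(V(-43) + (-58367 - 75792)) + 273799 = ((-3 - 823*(-43)² - 412*(-43) + 2*(-43)³) + (-58367 - 75792)) + 273799 = ((-3 - 823*1849 + 17716 + 2*(-79507)) - 134159) + 273799 = ((-3 - 1521727 + 17716 - 159014) - 134159) + 273799 = (-1663028 - 134159) + 273799 = -1797187 + 273799 = -1523388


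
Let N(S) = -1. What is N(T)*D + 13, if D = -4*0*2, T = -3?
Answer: 13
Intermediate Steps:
D = 0 (D = 0*2 = 0)
N(T)*D + 13 = -1*0 + 13 = 0 + 13 = 13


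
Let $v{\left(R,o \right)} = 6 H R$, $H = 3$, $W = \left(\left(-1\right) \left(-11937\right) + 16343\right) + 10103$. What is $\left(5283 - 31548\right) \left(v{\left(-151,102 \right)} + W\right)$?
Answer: $-936741225$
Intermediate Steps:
$W = 38383$ ($W = \left(11937 + 16343\right) + 10103 = 28280 + 10103 = 38383$)
$v{\left(R,o \right)} = 18 R$ ($v{\left(R,o \right)} = 6 \cdot 3 R = 18 R$)
$\left(5283 - 31548\right) \left(v{\left(-151,102 \right)} + W\right) = \left(5283 - 31548\right) \left(18 \left(-151\right) + 38383\right) = - 26265 \left(-2718 + 38383\right) = \left(-26265\right) 35665 = -936741225$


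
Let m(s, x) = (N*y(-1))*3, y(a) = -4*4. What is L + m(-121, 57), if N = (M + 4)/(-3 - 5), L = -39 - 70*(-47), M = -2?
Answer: 3263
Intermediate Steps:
y(a) = -16
L = 3251 (L = -39 + 3290 = 3251)
N = -¼ (N = (-2 + 4)/(-3 - 5) = 2/(-8) = 2*(-⅛) = -¼ ≈ -0.25000)
m(s, x) = 12 (m(s, x) = -¼*(-16)*3 = 4*3 = 12)
L + m(-121, 57) = 3251 + 12 = 3263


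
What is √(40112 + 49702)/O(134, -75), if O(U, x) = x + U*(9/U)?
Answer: -√89814/66 ≈ -4.5408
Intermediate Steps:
O(U, x) = 9 + x (O(U, x) = x + 9 = 9 + x)
√(40112 + 49702)/O(134, -75) = √(40112 + 49702)/(9 - 75) = √89814/(-66) = √89814*(-1/66) = -√89814/66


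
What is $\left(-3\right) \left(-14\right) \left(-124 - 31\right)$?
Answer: $-6510$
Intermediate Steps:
$\left(-3\right) \left(-14\right) \left(-124 - 31\right) = 42 \left(-155\right) = -6510$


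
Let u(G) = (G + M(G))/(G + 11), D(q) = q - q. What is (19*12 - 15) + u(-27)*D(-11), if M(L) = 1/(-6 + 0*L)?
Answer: 213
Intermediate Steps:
M(L) = -⅙ (M(L) = 1/(-6 + 0) = 1/(-6) = -⅙)
D(q) = 0
u(G) = (-⅙ + G)/(11 + G) (u(G) = (G - ⅙)/(G + 11) = (-⅙ + G)/(11 + G))
(19*12 - 15) + u(-27)*D(-11) = (19*12 - 15) + ((-⅙ - 27)/(11 - 27))*0 = (228 - 15) + (-163/6/(-16))*0 = 213 - 1/16*(-163/6)*0 = 213 + (163/96)*0 = 213 + 0 = 213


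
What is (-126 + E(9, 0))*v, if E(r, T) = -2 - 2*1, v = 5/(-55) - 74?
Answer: 105950/11 ≈ 9631.8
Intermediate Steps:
v = -815/11 (v = 5*(-1/55) - 74 = -1/11 - 74 = -815/11 ≈ -74.091)
E(r, T) = -4 (E(r, T) = -2 - 2 = -4)
(-126 + E(9, 0))*v = (-126 - 4)*(-815/11) = -130*(-815/11) = 105950/11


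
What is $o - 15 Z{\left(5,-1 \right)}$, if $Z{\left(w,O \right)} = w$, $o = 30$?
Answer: $-45$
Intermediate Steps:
$o - 15 Z{\left(5,-1 \right)} = 30 - 75 = -45$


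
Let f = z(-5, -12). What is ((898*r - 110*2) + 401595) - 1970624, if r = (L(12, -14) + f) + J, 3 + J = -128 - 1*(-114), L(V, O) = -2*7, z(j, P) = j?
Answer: -1601577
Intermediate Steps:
L(V, O) = -14
f = -5
J = -17 (J = -3 + (-128 - 1*(-114)) = -3 + (-128 + 114) = -3 - 14 = -17)
r = -36 (r = (-14 - 5) - 17 = -19 - 17 = -36)
((898*r - 110*2) + 401595) - 1970624 = ((898*(-36) - 110*2) + 401595) - 1970624 = ((-32328 - 220) + 401595) - 1970624 = (-32548 + 401595) - 1970624 = 369047 - 1970624 = -1601577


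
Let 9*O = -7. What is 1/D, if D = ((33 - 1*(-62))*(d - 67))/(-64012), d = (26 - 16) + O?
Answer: 11079/950 ≈ 11.662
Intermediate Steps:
O = -7/9 (O = (1/9)*(-7) = -7/9 ≈ -0.77778)
d = 83/9 (d = (26 - 16) - 7/9 = 10 - 7/9 = 83/9 ≈ 9.2222)
D = 950/11079 (D = ((33 - 1*(-62))*(83/9 - 67))/(-64012) = ((33 + 62)*(-520/9))*(-1/64012) = (95*(-520/9))*(-1/64012) = -49400/9*(-1/64012) = 950/11079 ≈ 0.085748)
1/D = 1/(950/11079) = 11079/950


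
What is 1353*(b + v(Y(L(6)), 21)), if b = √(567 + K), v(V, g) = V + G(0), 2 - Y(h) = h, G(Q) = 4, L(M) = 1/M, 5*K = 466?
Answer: 15785/2 + 1353*√16505/5 ≈ 42657.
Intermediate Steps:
K = 466/5 (K = (⅕)*466 = 466/5 ≈ 93.200)
Y(h) = 2 - h
v(V, g) = 4 + V (v(V, g) = V + 4 = 4 + V)
b = √16505/5 (b = √(567 + 466/5) = √(3301/5) = √16505/5 ≈ 25.694)
1353*(b + v(Y(L(6)), 21)) = 1353*(√16505/5 + (4 + (2 - 1/6))) = 1353*(√16505/5 + (4 + (2 - 1*⅙))) = 1353*(√16505/5 + (4 + (2 - ⅙))) = 1353*(√16505/5 + (4 + 11/6)) = 1353*(√16505/5 + 35/6) = 1353*(35/6 + √16505/5) = 15785/2 + 1353*√16505/5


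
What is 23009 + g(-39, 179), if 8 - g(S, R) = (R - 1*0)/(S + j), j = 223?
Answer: 4234949/184 ≈ 23016.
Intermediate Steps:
g(S, R) = 8 - R/(223 + S) (g(S, R) = 8 - (R - 1*0)/(S + 223) = 8 - (R + 0)/(223 + S) = 8 - R/(223 + S))
23009 + g(-39, 179) = 23009 + (1784 - 1*179 + 8*(-39))/(223 - 39) = 23009 + (1784 - 179 - 312)/184 = 23009 + (1/184)*1293 = 23009 + 1293/184 = 4234949/184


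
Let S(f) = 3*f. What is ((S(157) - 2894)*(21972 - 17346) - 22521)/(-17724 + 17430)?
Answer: 3743773/98 ≈ 38202.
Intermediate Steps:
((S(157) - 2894)*(21972 - 17346) - 22521)/(-17724 + 17430) = ((3*157 - 2894)*(21972 - 17346) - 22521)/(-17724 + 17430) = ((471 - 2894)*4626 - 22521)/(-294) = (-2423*4626 - 22521)*(-1/294) = (-11208798 - 22521)*(-1/294) = -11231319*(-1/294) = 3743773/98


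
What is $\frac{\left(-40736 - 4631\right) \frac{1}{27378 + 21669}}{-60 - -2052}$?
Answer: $- \frac{45367}{97701624} \approx -0.00046434$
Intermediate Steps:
$\frac{\left(-40736 - 4631\right) \frac{1}{27378 + 21669}}{-60 - -2052} = \frac{\left(-40736 - 4631\right) \frac{1}{49047}}{-60 + 2052} = \frac{\left(-45367\right) \frac{1}{49047}}{1992} = \left(- \frac{45367}{49047}\right) \frac{1}{1992} = - \frac{45367}{97701624}$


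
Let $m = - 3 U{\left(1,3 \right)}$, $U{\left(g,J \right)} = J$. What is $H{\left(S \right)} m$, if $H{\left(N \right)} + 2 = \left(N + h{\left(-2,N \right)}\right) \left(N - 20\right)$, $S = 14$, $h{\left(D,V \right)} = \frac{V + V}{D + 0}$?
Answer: $18$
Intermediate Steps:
$h{\left(D,V \right)} = \frac{2 V}{D}$
$m = -9$ ($m = \left(-3\right) 3 = -9$)
$H{\left(N \right)} = -2$ ($H{\left(N \right)} = -2 + \left(N + \frac{2 N}{-2}\right) \left(N - 20\right) = -2 + \left(N + 2 N \left(- \frac{1}{2}\right)\right) \left(-20 + N\right) = -2 + \left(N - N\right) \left(-20 + N\right) = -2 + 0 \left(-20 + N\right) = -2 + 0 = -2$)
$H{\left(S \right)} m = \left(-2\right) \left(-9\right) = 18$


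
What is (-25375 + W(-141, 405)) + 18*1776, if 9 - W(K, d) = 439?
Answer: 6163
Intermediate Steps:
W(K, d) = -430 (W(K, d) = 9 - 1*439 = 9 - 439 = -430)
(-25375 + W(-141, 405)) + 18*1776 = (-25375 - 430) + 18*1776 = -25805 + 31968 = 6163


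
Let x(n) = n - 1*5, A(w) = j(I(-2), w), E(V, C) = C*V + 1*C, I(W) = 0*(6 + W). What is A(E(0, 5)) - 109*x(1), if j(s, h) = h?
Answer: 441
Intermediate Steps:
I(W) = 0
E(V, C) = C + C*V (E(V, C) = C*V + C = C + C*V)
A(w) = w
x(n) = -5 + n (x(n) = n - 5 = -5 + n)
A(E(0, 5)) - 109*x(1) = 5*(1 + 0) - 109*(-5 + 1) = 5*1 - 109*(-4) = 5 + 436 = 441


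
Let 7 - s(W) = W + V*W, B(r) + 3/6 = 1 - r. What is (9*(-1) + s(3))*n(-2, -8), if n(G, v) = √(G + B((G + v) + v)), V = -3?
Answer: 2*√66 ≈ 16.248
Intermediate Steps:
B(r) = ½ - r (B(r) = -½ + (1 - r) = ½ - r)
s(W) = 7 + 2*W (s(W) = 7 - (W - 3*W) = 7 - (-2)*W = 7 + 2*W)
n(G, v) = √(½ - 2*v) (n(G, v) = √(G + (½ - ((G + v) + v))) = √(G + (½ - (G + 2*v))) = √(G + (½ + (-G - 2*v))) = √(G + (½ - G - 2*v)) = √(½ - 2*v))
(9*(-1) + s(3))*n(-2, -8) = (9*(-1) + (7 + 2*3))*(√(2 - 8*(-8))/2) = (-9 + (7 + 6))*(√(2 + 64)/2) = (-9 + 13)*(√66/2) = 4*(√66/2) = 2*√66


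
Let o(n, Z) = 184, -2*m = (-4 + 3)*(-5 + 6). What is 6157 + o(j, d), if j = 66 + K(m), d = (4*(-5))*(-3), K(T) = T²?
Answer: 6341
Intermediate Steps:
m = ½ (m = -(-4 + 3)*(-5 + 6)/2 = -(-1)/2 = -½*(-1) = ½ ≈ 0.50000)
d = 60 (d = -20*(-3) = 60)
j = 265/4 (j = 66 + (½)² = 66 + ¼ = 265/4 ≈ 66.250)
6157 + o(j, d) = 6157 + 184 = 6341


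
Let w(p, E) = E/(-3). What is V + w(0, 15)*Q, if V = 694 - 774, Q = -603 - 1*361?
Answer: 4740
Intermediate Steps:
w(p, E) = -E/3 (w(p, E) = E*(-1/3) = -E/3)
Q = -964 (Q = -603 - 361 = -964)
V = -80
V + w(0, 15)*Q = -80 - 1/3*15*(-964) = -80 - 5*(-964) = -80 + 4820 = 4740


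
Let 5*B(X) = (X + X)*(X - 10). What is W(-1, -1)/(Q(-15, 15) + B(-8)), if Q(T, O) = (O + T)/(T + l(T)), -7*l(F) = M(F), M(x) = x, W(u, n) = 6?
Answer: 5/48 ≈ 0.10417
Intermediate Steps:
B(X) = 2*X*(-10 + X)/5 (B(X) = ((X + X)*(X - 10))/5 = ((2*X)*(-10 + X))/5 = (2*X*(-10 + X))/5 = 2*X*(-10 + X)/5)
l(F) = -F/7
Q(T, O) = 7*(O + T)/(6*T) (Q(T, O) = (O + T)/(T - T/7) = (O + T)/((6*T/7)) = (O + T)*(7/(6*T)) = 7*(O + T)/(6*T))
W(-1, -1)/(Q(-15, 15) + B(-8)) = 6/((7/6)*(15 - 15)/(-15) + (2/5)*(-8)*(-10 - 8)) = 6/((7/6)*(-1/15)*0 + (2/5)*(-8)*(-18)) = 6/(0 + 288/5) = 6/(288/5) = 6*(5/288) = 5/48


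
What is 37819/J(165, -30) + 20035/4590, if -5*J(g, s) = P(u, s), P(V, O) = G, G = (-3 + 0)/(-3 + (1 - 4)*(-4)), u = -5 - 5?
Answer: 520771637/918 ≈ 5.6729e+5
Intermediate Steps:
u = -10
G = -⅓ (G = -3/(-3 - 3*(-4)) = -3/(-3 + 12) = -3/9 = -3*⅑ = -⅓ ≈ -0.33333)
P(V, O) = -⅓
J(g, s) = 1/15 (J(g, s) = -⅕*(-⅓) = 1/15)
37819/J(165, -30) + 20035/4590 = 37819/(1/15) + 20035/4590 = 37819*15 + 20035*(1/4590) = 567285 + 4007/918 = 520771637/918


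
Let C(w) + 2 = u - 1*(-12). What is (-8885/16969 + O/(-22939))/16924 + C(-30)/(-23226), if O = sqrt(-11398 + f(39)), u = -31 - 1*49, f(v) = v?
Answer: 1421176565/476437187604 - I*sqrt(11359)/388219636 ≈ 0.0029829 - 2.7453e-7*I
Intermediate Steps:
u = -80 (u = -31 - 49 = -80)
O = I*sqrt(11359) (O = sqrt(-11398 + 39) = sqrt(-11359) = I*sqrt(11359) ≈ 106.58*I)
C(w) = -70 (C(w) = -2 + (-80 - 1*(-12)) = -2 + (-80 + 12) = -2 - 68 = -70)
(-8885/16969 + O/(-22939))/16924 + C(-30)/(-23226) = (-8885/16969 + (I*sqrt(11359))/(-22939))/16924 - 70/(-23226) = (-8885*1/16969 + (I*sqrt(11359))*(-1/22939))*(1/16924) - 70*(-1/23226) = (-8885/16969 - I*sqrt(11359)/22939)*(1/16924) + 5/1659 = (-8885/287183356 - I*sqrt(11359)/388219636) + 5/1659 = 1421176565/476437187604 - I*sqrt(11359)/388219636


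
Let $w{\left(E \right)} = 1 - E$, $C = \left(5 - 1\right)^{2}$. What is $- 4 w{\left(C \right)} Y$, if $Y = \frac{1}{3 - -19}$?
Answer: $\frac{30}{11} \approx 2.7273$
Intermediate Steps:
$C = 16$ ($C = 4^{2} = 16$)
$Y = \frac{1}{22}$ ($Y = \frac{1}{3 + 19} = \frac{1}{22} \approx 0.045455$)
$- 4 w{\left(C \right)} Y = - 4 \left(1 - 16\right) \frac{1}{22} = \left(-4\right) \left(-15\right) \frac{1}{22} = 60 \cdot \frac{1}{22} = \frac{30}{11}$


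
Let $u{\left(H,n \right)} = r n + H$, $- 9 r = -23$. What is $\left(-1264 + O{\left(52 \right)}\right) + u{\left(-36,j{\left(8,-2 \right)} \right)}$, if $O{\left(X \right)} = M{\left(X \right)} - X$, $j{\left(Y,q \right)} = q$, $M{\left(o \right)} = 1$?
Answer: $- \frac{12205}{9} \approx -1356.1$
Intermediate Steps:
$r = \frac{23}{9}$ ($r = \left(- \frac{1}{9}\right) \left(-23\right) = \frac{23}{9} \approx 2.5556$)
$O{\left(X \right)} = 1 - X$
$u{\left(H,n \right)} = H + \frac{23 n}{9}$ ($u{\left(H,n \right)} = \frac{23 n}{9} + H = H + \frac{23 n}{9}$)
$\left(-1264 + O{\left(52 \right)}\right) + u{\left(-36,j{\left(8,-2 \right)} \right)} = \left(-1264 + \left(1 - 52\right)\right) + \left(-36 + \frac{23}{9} \left(-2\right)\right) = \left(-1264 + \left(1 - 52\right)\right) - \frac{370}{9} = \left(-1264 - 51\right) - \frac{370}{9} = -1315 - \frac{370}{9} = - \frac{12205}{9}$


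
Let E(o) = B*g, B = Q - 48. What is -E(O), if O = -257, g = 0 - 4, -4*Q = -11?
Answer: -181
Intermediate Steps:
Q = 11/4 (Q = -¼*(-11) = 11/4 ≈ 2.7500)
g = -4
B = -181/4 (B = 11/4 - 48 = -181/4 ≈ -45.250)
E(o) = 181 (E(o) = -181/4*(-4) = 181)
-E(O) = -1*181 = -181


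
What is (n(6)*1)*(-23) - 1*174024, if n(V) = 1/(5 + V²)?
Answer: -7135007/41 ≈ -1.7402e+5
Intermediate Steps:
(n(6)*1)*(-23) - 1*174024 = (1/(5 + 6²))*(-23) - 1*174024 = (1/(5 + 36))*(-23) - 174024 = (1/41)*(-23) - 174024 = -23/41 - 174024 = -7135007/41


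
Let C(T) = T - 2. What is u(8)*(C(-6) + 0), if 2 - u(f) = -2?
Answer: -32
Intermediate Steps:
C(T) = -2 + T
u(f) = 4 (u(f) = 2 - 1*(-2) = 2 + 2 = 4)
u(8)*(C(-6) + 0) = 4*((-2 - 6) + 0) = 4*(-8 + 0) = 4*(-8) = -32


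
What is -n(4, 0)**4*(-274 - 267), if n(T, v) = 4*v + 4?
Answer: 138496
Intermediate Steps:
n(T, v) = 4 + 4*v
-n(4, 0)**4*(-274 - 267) = -(4 + 4*0)**4*(-274 - 267) = -(4 + 0)**4*(-541) = -4**4*(-541) = -256*(-541) = -1*(-138496) = 138496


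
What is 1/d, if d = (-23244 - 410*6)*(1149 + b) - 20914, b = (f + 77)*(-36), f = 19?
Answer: 1/59278214 ≈ 1.6870e-8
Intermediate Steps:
b = -3456 (b = (19 + 77)*(-36) = 96*(-36) = -3456)
d = 59278214 (d = (-23244 - 410*6)*(1149 - 3456) - 20914 = (-23244 - 2460)*(-2307) - 20914 = -25704*(-2307) - 20914 = 59299128 - 20914 = 59278214)
1/d = 1/59278214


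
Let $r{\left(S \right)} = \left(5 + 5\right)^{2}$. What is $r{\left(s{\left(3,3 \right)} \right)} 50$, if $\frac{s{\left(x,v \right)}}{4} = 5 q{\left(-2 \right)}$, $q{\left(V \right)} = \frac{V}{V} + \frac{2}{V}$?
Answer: $5000$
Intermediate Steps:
$q{\left(V \right)} = 1 + \frac{2}{V}$
$s{\left(x,v \right)} = 0$ ($s{\left(x,v \right)} = 4 \cdot 5 \frac{2 - 2}{-2} = 4 \cdot 5 \left(\left(- \frac{1}{2}\right) 0\right) = 4 \cdot 5 \cdot 0 = 4 \cdot 0 = 0$)
$r{\left(S \right)} = 100$ ($r{\left(S \right)} = 10^{2} = 100$)
$r{\left(s{\left(3,3 \right)} \right)} 50 = 100 \cdot 50 = 5000$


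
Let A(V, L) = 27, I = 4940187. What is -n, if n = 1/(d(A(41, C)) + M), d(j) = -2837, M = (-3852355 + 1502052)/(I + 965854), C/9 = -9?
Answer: 5906041/16757788620 ≈ 0.00035244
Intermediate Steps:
C = -81 (C = 9*(-9) = -81)
M = -2350303/5906041 (M = (-3852355 + 1502052)/(4940187 + 965854) = -2350303/5906041 ≈ -0.39795)
n = -5906041/16757788620 (n = 1/(-2837 - 2350303/5906041) = 1/(-16757788620/5906041) = -5906041/16757788620 ≈ -0.00035244)
-n = -1*(-5906041/16757788620) = 5906041/16757788620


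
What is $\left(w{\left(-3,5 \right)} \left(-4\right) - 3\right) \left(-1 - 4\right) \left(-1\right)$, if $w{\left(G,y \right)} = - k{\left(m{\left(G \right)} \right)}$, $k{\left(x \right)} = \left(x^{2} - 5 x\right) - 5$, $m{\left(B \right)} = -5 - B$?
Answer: $165$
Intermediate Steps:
$k{\left(x \right)} = -5 + x^{2} - 5 x$
$w{\left(G,y \right)} = -20 - \left(-5 - G\right)^{2} - 5 G$ ($w{\left(G,y \right)} = - (-5 + \left(-5 - G\right)^{2} - 5 \left(-5 - G\right)) = - (-5 + \left(-5 - G\right)^{2} + \left(25 + 5 G\right)) = - (20 + \left(-5 - G\right)^{2} + 5 G) = -20 - \left(-5 - G\right)^{2} - 5 G$)
$\left(w{\left(-3,5 \right)} \left(-4\right) - 3\right) \left(-1 - 4\right) \left(-1\right) = \left(\left(-45 - \left(-3\right)^{2} - -45\right) \left(-4\right) - 3\right) \left(-1 - 4\right) \left(-1\right) = \left(\left(-45 - 9 + 45\right) \left(-4\right) - 3\right) \left(\left(-5\right) \left(-1\right)\right) = \left(\left(-45 - 9 + 45\right) \left(-4\right) - 3\right) 5 = \left(\left(-9\right) \left(-4\right) - 3\right) 5 = \left(36 - 3\right) 5 = 33 \cdot 5 = 165$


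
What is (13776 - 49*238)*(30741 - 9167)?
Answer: 45607436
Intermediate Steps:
(13776 - 49*238)*(30741 - 9167) = (13776 - 11662)*21574 = 2114*21574 = 45607436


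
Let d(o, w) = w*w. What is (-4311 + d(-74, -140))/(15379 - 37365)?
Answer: -15289/21986 ≈ -0.69540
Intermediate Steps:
d(o, w) = w**2
(-4311 + d(-74, -140))/(15379 - 37365) = (-4311 + (-140)**2)/(15379 - 37365) = (-4311 + 19600)/(-21986) = 15289*(-1/21986) = -15289/21986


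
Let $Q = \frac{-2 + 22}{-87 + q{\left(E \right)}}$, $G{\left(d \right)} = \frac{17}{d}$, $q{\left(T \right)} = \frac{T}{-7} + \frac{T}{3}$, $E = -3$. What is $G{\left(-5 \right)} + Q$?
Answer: $- \frac{11121}{3065} \approx -3.6284$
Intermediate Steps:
$q{\left(T \right)} = \frac{4 T}{21}$ ($q{\left(T \right)} = T \left(- \frac{1}{7}\right) + T \frac{1}{3} = - \frac{T}{7} + \frac{T}{3} = \frac{4 T}{21}$)
$Q = - \frac{140}{613}$ ($Q = \frac{-2 + 22}{-87 + \frac{4}{21} \left(-3\right)} = \frac{20}{-87 - \frac{4}{7}} = \frac{20}{- \frac{613}{7}} = 20 \left(- \frac{7}{613}\right) = - \frac{140}{613} \approx -0.22838$)
$G{\left(-5 \right)} + Q = \frac{17}{-5} - \frac{140}{613} = 17 \left(- \frac{1}{5}\right) - \frac{140}{613} = - \frac{17}{5} - \frac{140}{613} = - \frac{11121}{3065}$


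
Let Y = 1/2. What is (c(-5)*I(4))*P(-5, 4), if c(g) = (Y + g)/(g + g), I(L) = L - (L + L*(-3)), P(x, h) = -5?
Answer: -27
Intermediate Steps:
Y = ½ ≈ 0.50000
I(L) = 3*L (I(L) = L - (L - 3*L) = L - (-2)*L = L + 2*L = 3*L)
c(g) = (½ + g)/(2*g) (c(g) = (½ + g)/(g + g) = (½ + g)/((2*g)) = (½ + g)*(1/(2*g)) = (½ + g)/(2*g))
(c(-5)*I(4))*P(-5, 4) = (((¼)*(1 + 2*(-5))/(-5))*(3*4))*(-5) = (((¼)*(-⅕)*(1 - 10))*12)*(-5) = (((¼)*(-⅕)*(-9))*12)*(-5) = ((9/20)*12)*(-5) = (27/5)*(-5) = -27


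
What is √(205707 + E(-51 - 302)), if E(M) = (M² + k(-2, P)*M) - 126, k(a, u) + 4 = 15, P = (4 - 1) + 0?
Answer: √326307 ≈ 571.23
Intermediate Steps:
P = 3 (P = 3 + 0 = 3)
k(a, u) = 11 (k(a, u) = -4 + 15 = 11)
E(M) = -126 + M² + 11*M (E(M) = (M² + 11*M) - 126 = -126 + M² + 11*M)
√(205707 + E(-51 - 302)) = √(205707 + (-126 + (-51 - 302)² + 11*(-51 - 302))) = √(205707 + (-126 + (-353)² + 11*(-353))) = √(205707 + (-126 + 124609 - 3883)) = √(205707 + 120600) = √326307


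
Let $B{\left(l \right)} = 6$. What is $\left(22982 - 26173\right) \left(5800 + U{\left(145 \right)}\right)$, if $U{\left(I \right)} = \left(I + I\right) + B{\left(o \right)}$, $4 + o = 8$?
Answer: $-19452336$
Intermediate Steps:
$o = 4$ ($o = -4 + 8 = 4$)
$U{\left(I \right)} = 6 + 2 I$ ($U{\left(I \right)} = \left(I + I\right) + 6 = 2 I + 6 = 6 + 2 I$)
$\left(22982 - 26173\right) \left(5800 + U{\left(145 \right)}\right) = \left(22982 - 26173\right) \left(5800 + \left(6 + 2 \cdot 145\right)\right) = - 3191 \left(5800 + \left(6 + 290\right)\right) = - 3191 \left(5800 + 296\right) = \left(-3191\right) 6096 = -19452336$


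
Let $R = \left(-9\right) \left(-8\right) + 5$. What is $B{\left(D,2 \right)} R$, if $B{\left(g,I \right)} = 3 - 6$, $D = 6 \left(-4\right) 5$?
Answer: $-231$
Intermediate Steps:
$D = -120$ ($D = \left(-24\right) 5 = -120$)
$B{\left(g,I \right)} = -3$ ($B{\left(g,I \right)} = 3 - 6 = -3$)
$R = 77$ ($R = 72 + 5 = 77$)
$B{\left(D,2 \right)} R = \left(-3\right) 77 = -231$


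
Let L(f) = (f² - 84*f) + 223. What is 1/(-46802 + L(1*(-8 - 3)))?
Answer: -1/45534 ≈ -2.1962e-5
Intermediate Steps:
L(f) = 223 + f² - 84*f
1/(-46802 + L(1*(-8 - 3))) = 1/(-46802 + (223 + (1*(-8 - 3))² - 84*(-8 - 3))) = 1/(-46802 + (223 + (1*(-11))² - 84*(-11))) = 1/(-46802 + (223 + (-11)² - 84*(-11))) = 1/(-46802 + (223 + 121 + 924)) = 1/(-46802 + 1268) = 1/(-45534) = -1/45534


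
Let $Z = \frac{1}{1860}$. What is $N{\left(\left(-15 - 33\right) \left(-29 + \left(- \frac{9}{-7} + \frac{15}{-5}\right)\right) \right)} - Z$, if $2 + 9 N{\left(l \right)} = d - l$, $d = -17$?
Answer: $- \frac{6480881}{39060} \approx -165.92$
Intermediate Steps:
$N{\left(l \right)} = - \frac{19}{9} - \frac{l}{9}$ ($N{\left(l \right)} = - \frac{2}{9} + \frac{-17 - l}{9} = - \frac{2}{9} - \left(\frac{17}{9} + \frac{l}{9}\right) = - \frac{19}{9} - \frac{l}{9}$)
$Z = \frac{1}{1860} \approx 0.00053763$
$N{\left(\left(-15 - 33\right) \left(-29 + \left(- \frac{9}{-7} + \frac{15}{-5}\right)\right) \right)} - Z = \left(- \frac{19}{9} - \frac{\left(-15 - 33\right) \left(-29 + \left(- \frac{9}{-7} + \frac{15}{-5}\right)\right)}{9}\right) - \frac{1}{1860} = \left(- \frac{19}{9} - \frac{\left(-48\right) \left(-29 + \left(\left(-9\right) \left(- \frac{1}{7}\right) + 15 \left(- \frac{1}{5}\right)\right)\right)}{9}\right) - \frac{1}{1860} = \left(- \frac{19}{9} - \frac{\left(-48\right) \left(-29 + \left(\frac{9}{7} - 3\right)\right)}{9}\right) - \frac{1}{1860} = \left(- \frac{19}{9} - \frac{\left(-48\right) \left(-29 - \frac{12}{7}\right)}{9}\right) - \frac{1}{1860} = \left(- \frac{19}{9} - \frac{\left(-48\right) \left(- \frac{215}{7}\right)}{9}\right) - \frac{1}{1860} = \left(- \frac{19}{9} - \frac{3440}{21}\right) - \frac{1}{1860} = - \frac{10453}{63} - \frac{1}{1860} = - \frac{6480881}{39060}$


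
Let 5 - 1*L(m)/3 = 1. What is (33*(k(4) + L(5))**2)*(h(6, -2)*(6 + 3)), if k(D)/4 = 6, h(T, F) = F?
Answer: -769824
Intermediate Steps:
k(D) = 24 (k(D) = 4*6 = 24)
L(m) = 12 (L(m) = 15 - 3*1 = 15 - 3 = 12)
(33*(k(4) + L(5))**2)*(h(6, -2)*(6 + 3)) = (33*(24 + 12)**2)*(-2*(6 + 3)) = (33*36**2)*(-2*9) = (33*1296)*(-18) = 42768*(-18) = -769824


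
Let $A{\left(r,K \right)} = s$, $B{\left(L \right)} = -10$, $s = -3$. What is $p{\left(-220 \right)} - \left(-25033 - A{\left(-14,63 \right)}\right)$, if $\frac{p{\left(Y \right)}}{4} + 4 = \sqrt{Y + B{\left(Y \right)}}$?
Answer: $25014 + 4 i \sqrt{230} \approx 25014.0 + 60.663 i$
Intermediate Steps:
$A{\left(r,K \right)} = -3$
$p{\left(Y \right)} = -16 + 4 \sqrt{-10 + Y}$ ($p{\left(Y \right)} = -16 + 4 \sqrt{Y - 10} = -16 + 4 \sqrt{-10 + Y}$)
$p{\left(-220 \right)} - \left(-25033 - A{\left(-14,63 \right)}\right) = \left(-16 + 4 \sqrt{-10 - 220}\right) - -25030 = \left(-16 + 4 \sqrt{-230}\right) + \left(\left(-3 + 7370\right) + 17663\right) = \left(-16 + 4 i \sqrt{230}\right) + \left(7367 + 17663\right) = \left(-16 + 4 i \sqrt{230}\right) + 25030 = 25014 + 4 i \sqrt{230}$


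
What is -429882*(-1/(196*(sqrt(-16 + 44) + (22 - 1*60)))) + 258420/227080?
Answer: -1082663131/18756808 - 71647*sqrt(7)/23128 ≈ -65.917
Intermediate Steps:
-429882*(-1/(196*(sqrt(-16 + 44) + (22 - 1*60)))) + 258420/227080 = -429882*(-1/(196*(sqrt(28) + (22 - 60)))) + 258420*(1/227080) = -429882*(-1/(196*(2*sqrt(7) - 38))) + 12921/11354 = -429882*(-1/(196*(-38 + 2*sqrt(7)))) + 12921/11354 = -429882/(7448 - 392*sqrt(7)) + 12921/11354 = 12921/11354 - 429882/(7448 - 392*sqrt(7))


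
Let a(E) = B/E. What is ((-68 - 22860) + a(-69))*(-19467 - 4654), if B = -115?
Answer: 1659018259/3 ≈ 5.5301e+8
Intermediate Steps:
a(E) = -115/E
((-68 - 22860) + a(-69))*(-19467 - 4654) = ((-68 - 22860) - 115/(-69))*(-19467 - 4654) = (-22928 - 115*(-1/69))*(-24121) = (-22928 + 5/3)*(-24121) = -68779/3*(-24121) = 1659018259/3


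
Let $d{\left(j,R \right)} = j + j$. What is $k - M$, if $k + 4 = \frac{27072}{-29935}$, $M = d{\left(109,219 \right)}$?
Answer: $- \frac{6672642}{29935} \approx -222.9$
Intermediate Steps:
$d{\left(j,R \right)} = 2 j$
$M = 218$ ($M = 2 \cdot 109 = 218$)
$k = - \frac{146812}{29935}$ ($k = -4 + \frac{27072}{-29935} = -4 + 27072 \left(- \frac{1}{29935}\right) = -4 - \frac{27072}{29935} = - \frac{146812}{29935} \approx -4.9044$)
$k - M = - \frac{146812}{29935} - 218 = - \frac{6672642}{29935}$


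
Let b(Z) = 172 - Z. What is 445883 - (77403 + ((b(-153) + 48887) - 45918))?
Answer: 365186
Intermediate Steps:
445883 - (77403 + ((b(-153) + 48887) - 45918)) = 445883 - (77403 + (((172 - 1*(-153)) + 48887) - 45918)) = 445883 - (77403 + (((172 + 153) + 48887) - 45918)) = 445883 - (77403 + ((325 + 48887) - 45918)) = 445883 - (77403 + (49212 - 45918)) = 445883 - (77403 + 3294) = 445883 - 1*80697 = 445883 - 80697 = 365186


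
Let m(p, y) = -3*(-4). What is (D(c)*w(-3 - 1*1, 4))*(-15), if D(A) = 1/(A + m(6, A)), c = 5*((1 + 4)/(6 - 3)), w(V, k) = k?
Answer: -180/61 ≈ -2.9508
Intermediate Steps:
m(p, y) = 12
c = 25/3 (c = 5*(5/3) = 25/3 ≈ 8.3333)
D(A) = 1/(12 + A) (D(A) = 1/(A + 12) = 1/(12 + A))
(D(c)*w(-3 - 1*1, 4))*(-15) = (4/(12 + 25/3))*(-15) = (4/(61/3))*(-15) = ((3/61)*4)*(-15) = (12/61)*(-15) = -180/61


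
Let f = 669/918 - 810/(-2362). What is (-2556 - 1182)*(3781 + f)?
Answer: -851508773857/60231 ≈ -1.4137e+7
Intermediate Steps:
f = 387293/361386 (f = 669*(1/918) - 810*(-1/2362) = 223/306 + 405/1181 = 387293/361386 ≈ 1.0717)
(-2556 - 1182)*(3781 + f) = (-2556 - 1182)*(3781 + 387293/361386) = -3738*1366787759/361386 = -851508773857/60231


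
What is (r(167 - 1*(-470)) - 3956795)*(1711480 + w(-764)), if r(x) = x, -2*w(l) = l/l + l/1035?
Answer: -7007865743064991/1035 ≈ -6.7709e+12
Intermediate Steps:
w(l) = -½ - l/2070 (w(l) = -(l/l + l/1035)/2 = -(1 + l*(1/1035))/2 = -(1 + l/1035)/2 = -½ - l/2070)
(r(167 - 1*(-470)) - 3956795)*(1711480 + w(-764)) = ((167 - 1*(-470)) - 3956795)*(1711480 + (-½ - 1/2070*(-764))) = ((167 + 470) - 3956795)*(1711480 + (-½ + 382/1035)) = (637 - 3956795)*(1711480 - 271/2070) = -3956158*3542763329/2070 = -7007865743064991/1035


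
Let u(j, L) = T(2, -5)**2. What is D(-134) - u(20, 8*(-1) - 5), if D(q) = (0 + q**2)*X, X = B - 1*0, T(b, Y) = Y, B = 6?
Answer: 107711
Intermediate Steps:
X = 6 (X = 6 - 1*0 = 6 + 0 = 6)
D(q) = 6*q**2 (D(q) = (0 + q**2)*6 = q**2*6 = 6*q**2)
u(j, L) = 25 (u(j, L) = (-5)**2 = 25)
D(-134) - u(20, 8*(-1) - 5) = 6*(-134)**2 - 1*25 = 6*17956 - 25 = 107736 - 25 = 107711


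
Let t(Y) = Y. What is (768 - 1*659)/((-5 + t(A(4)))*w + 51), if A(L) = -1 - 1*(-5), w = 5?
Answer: 109/46 ≈ 2.3696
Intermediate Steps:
A(L) = 4 (A(L) = -1 + 5 = 4)
(768 - 1*659)/((-5 + t(A(4)))*w + 51) = (768 - 1*659)/((-5 + 4)*5 + 51) = (768 - 659)/(-1*5 + 51) = 109/(-5 + 51) = 109/46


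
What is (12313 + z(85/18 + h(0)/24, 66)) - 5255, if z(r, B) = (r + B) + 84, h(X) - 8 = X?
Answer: 129835/18 ≈ 7213.1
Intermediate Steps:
h(X) = 8 + X
z(r, B) = 84 + B + r (z(r, B) = (B + r) + 84 = 84 + B + r)
(12313 + z(85/18 + h(0)/24, 66)) - 5255 = (12313 + (84 + 66 + (85/18 + (8 + 0)/24))) - 5255 = (12313 + (84 + 66 + (85*(1/18) + 8*(1/24)))) - 5255 = (12313 + (84 + 66 + (85/18 + 1/3))) - 5255 = (12313 + (84 + 66 + 91/18)) - 5255 = (12313 + 2791/18) - 5255 = 224425/18 - 5255 = 129835/18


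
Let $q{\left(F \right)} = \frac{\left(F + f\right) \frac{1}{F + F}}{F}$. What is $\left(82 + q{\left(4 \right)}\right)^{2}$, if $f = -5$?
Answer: $\frac{6880129}{1024} \approx 6718.9$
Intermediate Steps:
$q{\left(F \right)} = \frac{-5 + F}{2 F^{2}}$ ($q{\left(F \right)} = \frac{\left(F - 5\right) \frac{1}{F + F}}{F} = \frac{\left(-5 + F\right) \frac{1}{2 F}}{F} = \frac{\frac{1}{2} \frac{1}{F} \left(-5 + F\right)}{F} = \frac{-5 + F}{2 F^{2}}$)
$\left(82 + q{\left(4 \right)}\right)^{2} = \left(82 + \frac{-5 + 4}{2 \cdot 16}\right)^{2} = \left(82 + \frac{1}{2} \cdot \frac{1}{16} \left(-1\right)\right)^{2} = \left(82 - \frac{1}{32}\right)^{2} = \left(\frac{2623}{32}\right)^{2} = \frac{6880129}{1024}$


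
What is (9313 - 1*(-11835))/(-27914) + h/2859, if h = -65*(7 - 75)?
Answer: 1850522/2347239 ≈ 0.78838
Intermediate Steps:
h = 4420 (h = -65*(-68) = 4420)
(9313 - 1*(-11835))/(-27914) + h/2859 = (9313 - 1*(-11835))/(-27914) + 4420/2859 = (9313 + 11835)*(-1/27914) + 4420*(1/2859) = 21148*(-1/27914) + 4420/2859 = -622/821 + 4420/2859 = 1850522/2347239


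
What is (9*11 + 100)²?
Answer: 39601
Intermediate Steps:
(9*11 + 100)² = (99 + 100)² = 199² = 39601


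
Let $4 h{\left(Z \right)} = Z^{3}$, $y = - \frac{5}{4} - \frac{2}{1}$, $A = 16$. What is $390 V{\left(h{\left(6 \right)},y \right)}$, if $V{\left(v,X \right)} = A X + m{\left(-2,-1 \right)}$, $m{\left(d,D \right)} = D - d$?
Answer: $-19890$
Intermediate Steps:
$y = - \frac{13}{4}$ ($y = \left(-5\right) \frac{1}{4} - 2 = - \frac{5}{4} - 2 = - \frac{13}{4} \approx -3.25$)
$h{\left(Z \right)} = \frac{Z^{3}}{4}$
$V{\left(v,X \right)} = 1 + 16 X$ ($V{\left(v,X \right)} = 16 X - -1 = 16 X + \left(-1 + 2\right) = 16 X + 1 = 1 + 16 X$)
$390 V{\left(h{\left(6 \right)},y \right)} = 390 \left(1 + 16 \left(- \frac{13}{4}\right)\right) = 390 \left(1 - 52\right) = 390 \left(-51\right) = -19890$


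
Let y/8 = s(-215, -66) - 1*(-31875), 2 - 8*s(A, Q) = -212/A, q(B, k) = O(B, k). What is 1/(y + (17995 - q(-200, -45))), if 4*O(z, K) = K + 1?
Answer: 215/58696508 ≈ 3.6629e-6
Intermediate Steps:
O(z, K) = 1/4 + K/4 (O(z, K) = (K + 1)/4 = (1 + K)/4 = 1/4 + K/4)
q(B, k) = 1/4 + k/4
s(A, Q) = 1/4 + 53/(2*A) (s(A, Q) = 1/4 - (-53)/(2*A) = 1/4 + 53/(2*A))
y = 54825218/215 (y = 8*((1/4)*(106 - 215)/(-215) - 1*(-31875)) = 8*((1/4)*(-1/215)*(-109) + 31875) = 8*(109/860 + 31875) = 8*(27412609/860) = 54825218/215 ≈ 2.5500e+5)
1/(y + (17995 - q(-200, -45))) = 1/(54825218/215 + (17995 - (1/4 + (1/4)*(-45)))) = 1/(54825218/215 + (17995 - (1/4 - 45/4))) = 1/(54825218/215 + (17995 - 1*(-11))) = 1/(54825218/215 + (17995 + 11)) = 1/(54825218/215 + 18006) = 1/(58696508/215) = 215/58696508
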